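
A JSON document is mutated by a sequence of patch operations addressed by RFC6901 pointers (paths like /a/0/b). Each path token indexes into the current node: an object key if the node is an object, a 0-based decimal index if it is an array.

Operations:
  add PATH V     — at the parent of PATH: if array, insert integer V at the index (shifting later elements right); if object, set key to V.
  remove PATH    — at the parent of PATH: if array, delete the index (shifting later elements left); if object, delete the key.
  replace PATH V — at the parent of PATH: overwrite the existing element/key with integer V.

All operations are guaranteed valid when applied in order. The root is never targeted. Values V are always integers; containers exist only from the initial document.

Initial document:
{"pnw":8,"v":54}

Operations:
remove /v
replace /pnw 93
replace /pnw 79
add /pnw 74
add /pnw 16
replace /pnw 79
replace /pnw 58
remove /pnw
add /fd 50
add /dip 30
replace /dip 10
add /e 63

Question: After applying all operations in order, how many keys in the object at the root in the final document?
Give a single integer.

Answer: 3

Derivation:
After op 1 (remove /v): {"pnw":8}
After op 2 (replace /pnw 93): {"pnw":93}
After op 3 (replace /pnw 79): {"pnw":79}
After op 4 (add /pnw 74): {"pnw":74}
After op 5 (add /pnw 16): {"pnw":16}
After op 6 (replace /pnw 79): {"pnw":79}
After op 7 (replace /pnw 58): {"pnw":58}
After op 8 (remove /pnw): {}
After op 9 (add /fd 50): {"fd":50}
After op 10 (add /dip 30): {"dip":30,"fd":50}
After op 11 (replace /dip 10): {"dip":10,"fd":50}
After op 12 (add /e 63): {"dip":10,"e":63,"fd":50}
Size at the root: 3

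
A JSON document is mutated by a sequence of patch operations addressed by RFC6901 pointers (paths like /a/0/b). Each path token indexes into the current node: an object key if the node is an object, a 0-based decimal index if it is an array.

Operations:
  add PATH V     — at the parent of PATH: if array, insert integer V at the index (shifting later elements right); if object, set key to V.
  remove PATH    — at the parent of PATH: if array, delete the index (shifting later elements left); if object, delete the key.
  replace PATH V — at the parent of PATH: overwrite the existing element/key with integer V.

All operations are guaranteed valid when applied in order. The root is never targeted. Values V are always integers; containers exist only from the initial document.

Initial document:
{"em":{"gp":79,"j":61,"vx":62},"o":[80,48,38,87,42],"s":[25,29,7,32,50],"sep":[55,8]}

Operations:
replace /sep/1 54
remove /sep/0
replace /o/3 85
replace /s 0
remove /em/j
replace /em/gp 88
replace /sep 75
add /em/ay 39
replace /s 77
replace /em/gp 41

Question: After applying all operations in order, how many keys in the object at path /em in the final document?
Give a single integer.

Answer: 3

Derivation:
After op 1 (replace /sep/1 54): {"em":{"gp":79,"j":61,"vx":62},"o":[80,48,38,87,42],"s":[25,29,7,32,50],"sep":[55,54]}
After op 2 (remove /sep/0): {"em":{"gp":79,"j":61,"vx":62},"o":[80,48,38,87,42],"s":[25,29,7,32,50],"sep":[54]}
After op 3 (replace /o/3 85): {"em":{"gp":79,"j":61,"vx":62},"o":[80,48,38,85,42],"s":[25,29,7,32,50],"sep":[54]}
After op 4 (replace /s 0): {"em":{"gp":79,"j":61,"vx":62},"o":[80,48,38,85,42],"s":0,"sep":[54]}
After op 5 (remove /em/j): {"em":{"gp":79,"vx":62},"o":[80,48,38,85,42],"s":0,"sep":[54]}
After op 6 (replace /em/gp 88): {"em":{"gp":88,"vx":62},"o":[80,48,38,85,42],"s":0,"sep":[54]}
After op 7 (replace /sep 75): {"em":{"gp":88,"vx":62},"o":[80,48,38,85,42],"s":0,"sep":75}
After op 8 (add /em/ay 39): {"em":{"ay":39,"gp":88,"vx":62},"o":[80,48,38,85,42],"s":0,"sep":75}
After op 9 (replace /s 77): {"em":{"ay":39,"gp":88,"vx":62},"o":[80,48,38,85,42],"s":77,"sep":75}
After op 10 (replace /em/gp 41): {"em":{"ay":39,"gp":41,"vx":62},"o":[80,48,38,85,42],"s":77,"sep":75}
Size at path /em: 3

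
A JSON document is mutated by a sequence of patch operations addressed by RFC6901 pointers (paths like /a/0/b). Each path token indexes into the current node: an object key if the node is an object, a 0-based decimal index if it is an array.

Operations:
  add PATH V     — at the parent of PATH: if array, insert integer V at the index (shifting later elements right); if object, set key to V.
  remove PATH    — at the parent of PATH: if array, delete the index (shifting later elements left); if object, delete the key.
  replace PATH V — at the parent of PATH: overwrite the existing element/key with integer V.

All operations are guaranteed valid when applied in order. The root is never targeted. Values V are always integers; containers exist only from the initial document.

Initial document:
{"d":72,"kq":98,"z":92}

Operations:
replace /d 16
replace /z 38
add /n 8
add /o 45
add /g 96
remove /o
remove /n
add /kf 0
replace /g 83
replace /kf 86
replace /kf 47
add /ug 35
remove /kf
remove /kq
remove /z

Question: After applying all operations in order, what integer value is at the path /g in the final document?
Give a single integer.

After op 1 (replace /d 16): {"d":16,"kq":98,"z":92}
After op 2 (replace /z 38): {"d":16,"kq":98,"z":38}
After op 3 (add /n 8): {"d":16,"kq":98,"n":8,"z":38}
After op 4 (add /o 45): {"d":16,"kq":98,"n":8,"o":45,"z":38}
After op 5 (add /g 96): {"d":16,"g":96,"kq":98,"n":8,"o":45,"z":38}
After op 6 (remove /o): {"d":16,"g":96,"kq":98,"n":8,"z":38}
After op 7 (remove /n): {"d":16,"g":96,"kq":98,"z":38}
After op 8 (add /kf 0): {"d":16,"g":96,"kf":0,"kq":98,"z":38}
After op 9 (replace /g 83): {"d":16,"g":83,"kf":0,"kq":98,"z":38}
After op 10 (replace /kf 86): {"d":16,"g":83,"kf":86,"kq":98,"z":38}
After op 11 (replace /kf 47): {"d":16,"g":83,"kf":47,"kq":98,"z":38}
After op 12 (add /ug 35): {"d":16,"g":83,"kf":47,"kq":98,"ug":35,"z":38}
After op 13 (remove /kf): {"d":16,"g":83,"kq":98,"ug":35,"z":38}
After op 14 (remove /kq): {"d":16,"g":83,"ug":35,"z":38}
After op 15 (remove /z): {"d":16,"g":83,"ug":35}
Value at /g: 83

Answer: 83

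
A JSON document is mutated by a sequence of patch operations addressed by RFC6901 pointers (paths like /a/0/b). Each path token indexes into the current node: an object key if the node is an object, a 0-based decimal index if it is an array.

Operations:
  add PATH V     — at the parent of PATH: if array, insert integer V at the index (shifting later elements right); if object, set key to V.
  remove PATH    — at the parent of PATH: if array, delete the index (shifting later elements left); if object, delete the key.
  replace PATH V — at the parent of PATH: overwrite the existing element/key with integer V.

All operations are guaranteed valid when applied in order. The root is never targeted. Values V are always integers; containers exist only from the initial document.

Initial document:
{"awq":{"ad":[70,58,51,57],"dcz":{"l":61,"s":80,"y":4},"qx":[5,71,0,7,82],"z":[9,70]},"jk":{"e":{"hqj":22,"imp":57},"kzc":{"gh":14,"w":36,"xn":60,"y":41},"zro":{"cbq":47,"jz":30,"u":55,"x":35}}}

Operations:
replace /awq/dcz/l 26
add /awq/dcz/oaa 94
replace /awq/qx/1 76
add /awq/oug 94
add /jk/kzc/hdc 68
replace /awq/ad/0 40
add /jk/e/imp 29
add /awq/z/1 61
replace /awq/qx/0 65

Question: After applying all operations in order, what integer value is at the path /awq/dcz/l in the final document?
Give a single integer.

After op 1 (replace /awq/dcz/l 26): {"awq":{"ad":[70,58,51,57],"dcz":{"l":26,"s":80,"y":4},"qx":[5,71,0,7,82],"z":[9,70]},"jk":{"e":{"hqj":22,"imp":57},"kzc":{"gh":14,"w":36,"xn":60,"y":41},"zro":{"cbq":47,"jz":30,"u":55,"x":35}}}
After op 2 (add /awq/dcz/oaa 94): {"awq":{"ad":[70,58,51,57],"dcz":{"l":26,"oaa":94,"s":80,"y":4},"qx":[5,71,0,7,82],"z":[9,70]},"jk":{"e":{"hqj":22,"imp":57},"kzc":{"gh":14,"w":36,"xn":60,"y":41},"zro":{"cbq":47,"jz":30,"u":55,"x":35}}}
After op 3 (replace /awq/qx/1 76): {"awq":{"ad":[70,58,51,57],"dcz":{"l":26,"oaa":94,"s":80,"y":4},"qx":[5,76,0,7,82],"z":[9,70]},"jk":{"e":{"hqj":22,"imp":57},"kzc":{"gh":14,"w":36,"xn":60,"y":41},"zro":{"cbq":47,"jz":30,"u":55,"x":35}}}
After op 4 (add /awq/oug 94): {"awq":{"ad":[70,58,51,57],"dcz":{"l":26,"oaa":94,"s":80,"y":4},"oug":94,"qx":[5,76,0,7,82],"z":[9,70]},"jk":{"e":{"hqj":22,"imp":57},"kzc":{"gh":14,"w":36,"xn":60,"y":41},"zro":{"cbq":47,"jz":30,"u":55,"x":35}}}
After op 5 (add /jk/kzc/hdc 68): {"awq":{"ad":[70,58,51,57],"dcz":{"l":26,"oaa":94,"s":80,"y":4},"oug":94,"qx":[5,76,0,7,82],"z":[9,70]},"jk":{"e":{"hqj":22,"imp":57},"kzc":{"gh":14,"hdc":68,"w":36,"xn":60,"y":41},"zro":{"cbq":47,"jz":30,"u":55,"x":35}}}
After op 6 (replace /awq/ad/0 40): {"awq":{"ad":[40,58,51,57],"dcz":{"l":26,"oaa":94,"s":80,"y":4},"oug":94,"qx":[5,76,0,7,82],"z":[9,70]},"jk":{"e":{"hqj":22,"imp":57},"kzc":{"gh":14,"hdc":68,"w":36,"xn":60,"y":41},"zro":{"cbq":47,"jz":30,"u":55,"x":35}}}
After op 7 (add /jk/e/imp 29): {"awq":{"ad":[40,58,51,57],"dcz":{"l":26,"oaa":94,"s":80,"y":4},"oug":94,"qx":[5,76,0,7,82],"z":[9,70]},"jk":{"e":{"hqj":22,"imp":29},"kzc":{"gh":14,"hdc":68,"w":36,"xn":60,"y":41},"zro":{"cbq":47,"jz":30,"u":55,"x":35}}}
After op 8 (add /awq/z/1 61): {"awq":{"ad":[40,58,51,57],"dcz":{"l":26,"oaa":94,"s":80,"y":4},"oug":94,"qx":[5,76,0,7,82],"z":[9,61,70]},"jk":{"e":{"hqj":22,"imp":29},"kzc":{"gh":14,"hdc":68,"w":36,"xn":60,"y":41},"zro":{"cbq":47,"jz":30,"u":55,"x":35}}}
After op 9 (replace /awq/qx/0 65): {"awq":{"ad":[40,58,51,57],"dcz":{"l":26,"oaa":94,"s":80,"y":4},"oug":94,"qx":[65,76,0,7,82],"z":[9,61,70]},"jk":{"e":{"hqj":22,"imp":29},"kzc":{"gh":14,"hdc":68,"w":36,"xn":60,"y":41},"zro":{"cbq":47,"jz":30,"u":55,"x":35}}}
Value at /awq/dcz/l: 26

Answer: 26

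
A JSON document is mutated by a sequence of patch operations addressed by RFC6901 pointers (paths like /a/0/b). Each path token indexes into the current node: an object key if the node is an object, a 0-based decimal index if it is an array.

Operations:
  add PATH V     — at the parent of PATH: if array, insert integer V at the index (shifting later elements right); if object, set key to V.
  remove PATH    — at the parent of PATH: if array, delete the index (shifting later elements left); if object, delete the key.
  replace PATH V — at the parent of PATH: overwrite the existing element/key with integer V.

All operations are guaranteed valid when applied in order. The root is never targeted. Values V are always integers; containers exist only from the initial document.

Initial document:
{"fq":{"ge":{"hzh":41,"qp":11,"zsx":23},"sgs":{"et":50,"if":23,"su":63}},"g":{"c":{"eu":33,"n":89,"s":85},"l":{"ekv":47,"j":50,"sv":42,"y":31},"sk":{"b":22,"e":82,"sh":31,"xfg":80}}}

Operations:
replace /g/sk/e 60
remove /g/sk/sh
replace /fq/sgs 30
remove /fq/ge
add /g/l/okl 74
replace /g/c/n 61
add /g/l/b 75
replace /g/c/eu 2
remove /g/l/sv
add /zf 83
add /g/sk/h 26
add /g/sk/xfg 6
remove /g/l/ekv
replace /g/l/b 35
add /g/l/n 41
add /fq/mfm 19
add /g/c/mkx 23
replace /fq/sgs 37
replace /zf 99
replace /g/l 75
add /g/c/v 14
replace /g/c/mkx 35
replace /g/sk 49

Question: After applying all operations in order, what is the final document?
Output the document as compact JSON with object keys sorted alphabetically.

Answer: {"fq":{"mfm":19,"sgs":37},"g":{"c":{"eu":2,"mkx":35,"n":61,"s":85,"v":14},"l":75,"sk":49},"zf":99}

Derivation:
After op 1 (replace /g/sk/e 60): {"fq":{"ge":{"hzh":41,"qp":11,"zsx":23},"sgs":{"et":50,"if":23,"su":63}},"g":{"c":{"eu":33,"n":89,"s":85},"l":{"ekv":47,"j":50,"sv":42,"y":31},"sk":{"b":22,"e":60,"sh":31,"xfg":80}}}
After op 2 (remove /g/sk/sh): {"fq":{"ge":{"hzh":41,"qp":11,"zsx":23},"sgs":{"et":50,"if":23,"su":63}},"g":{"c":{"eu":33,"n":89,"s":85},"l":{"ekv":47,"j":50,"sv":42,"y":31},"sk":{"b":22,"e":60,"xfg":80}}}
After op 3 (replace /fq/sgs 30): {"fq":{"ge":{"hzh":41,"qp":11,"zsx":23},"sgs":30},"g":{"c":{"eu":33,"n":89,"s":85},"l":{"ekv":47,"j":50,"sv":42,"y":31},"sk":{"b":22,"e":60,"xfg":80}}}
After op 4 (remove /fq/ge): {"fq":{"sgs":30},"g":{"c":{"eu":33,"n":89,"s":85},"l":{"ekv":47,"j":50,"sv":42,"y":31},"sk":{"b":22,"e":60,"xfg":80}}}
After op 5 (add /g/l/okl 74): {"fq":{"sgs":30},"g":{"c":{"eu":33,"n":89,"s":85},"l":{"ekv":47,"j":50,"okl":74,"sv":42,"y":31},"sk":{"b":22,"e":60,"xfg":80}}}
After op 6 (replace /g/c/n 61): {"fq":{"sgs":30},"g":{"c":{"eu":33,"n":61,"s":85},"l":{"ekv":47,"j":50,"okl":74,"sv":42,"y":31},"sk":{"b":22,"e":60,"xfg":80}}}
After op 7 (add /g/l/b 75): {"fq":{"sgs":30},"g":{"c":{"eu":33,"n":61,"s":85},"l":{"b":75,"ekv":47,"j":50,"okl":74,"sv":42,"y":31},"sk":{"b":22,"e":60,"xfg":80}}}
After op 8 (replace /g/c/eu 2): {"fq":{"sgs":30},"g":{"c":{"eu":2,"n":61,"s":85},"l":{"b":75,"ekv":47,"j":50,"okl":74,"sv":42,"y":31},"sk":{"b":22,"e":60,"xfg":80}}}
After op 9 (remove /g/l/sv): {"fq":{"sgs":30},"g":{"c":{"eu":2,"n":61,"s":85},"l":{"b":75,"ekv":47,"j":50,"okl":74,"y":31},"sk":{"b":22,"e":60,"xfg":80}}}
After op 10 (add /zf 83): {"fq":{"sgs":30},"g":{"c":{"eu":2,"n":61,"s":85},"l":{"b":75,"ekv":47,"j":50,"okl":74,"y":31},"sk":{"b":22,"e":60,"xfg":80}},"zf":83}
After op 11 (add /g/sk/h 26): {"fq":{"sgs":30},"g":{"c":{"eu":2,"n":61,"s":85},"l":{"b":75,"ekv":47,"j":50,"okl":74,"y":31},"sk":{"b":22,"e":60,"h":26,"xfg":80}},"zf":83}
After op 12 (add /g/sk/xfg 6): {"fq":{"sgs":30},"g":{"c":{"eu":2,"n":61,"s":85},"l":{"b":75,"ekv":47,"j":50,"okl":74,"y":31},"sk":{"b":22,"e":60,"h":26,"xfg":6}},"zf":83}
After op 13 (remove /g/l/ekv): {"fq":{"sgs":30},"g":{"c":{"eu":2,"n":61,"s":85},"l":{"b":75,"j":50,"okl":74,"y":31},"sk":{"b":22,"e":60,"h":26,"xfg":6}},"zf":83}
After op 14 (replace /g/l/b 35): {"fq":{"sgs":30},"g":{"c":{"eu":2,"n":61,"s":85},"l":{"b":35,"j":50,"okl":74,"y":31},"sk":{"b":22,"e":60,"h":26,"xfg":6}},"zf":83}
After op 15 (add /g/l/n 41): {"fq":{"sgs":30},"g":{"c":{"eu":2,"n":61,"s":85},"l":{"b":35,"j":50,"n":41,"okl":74,"y":31},"sk":{"b":22,"e":60,"h":26,"xfg":6}},"zf":83}
After op 16 (add /fq/mfm 19): {"fq":{"mfm":19,"sgs":30},"g":{"c":{"eu":2,"n":61,"s":85},"l":{"b":35,"j":50,"n":41,"okl":74,"y":31},"sk":{"b":22,"e":60,"h":26,"xfg":6}},"zf":83}
After op 17 (add /g/c/mkx 23): {"fq":{"mfm":19,"sgs":30},"g":{"c":{"eu":2,"mkx":23,"n":61,"s":85},"l":{"b":35,"j":50,"n":41,"okl":74,"y":31},"sk":{"b":22,"e":60,"h":26,"xfg":6}},"zf":83}
After op 18 (replace /fq/sgs 37): {"fq":{"mfm":19,"sgs":37},"g":{"c":{"eu":2,"mkx":23,"n":61,"s":85},"l":{"b":35,"j":50,"n":41,"okl":74,"y":31},"sk":{"b":22,"e":60,"h":26,"xfg":6}},"zf":83}
After op 19 (replace /zf 99): {"fq":{"mfm":19,"sgs":37},"g":{"c":{"eu":2,"mkx":23,"n":61,"s":85},"l":{"b":35,"j":50,"n":41,"okl":74,"y":31},"sk":{"b":22,"e":60,"h":26,"xfg":6}},"zf":99}
After op 20 (replace /g/l 75): {"fq":{"mfm":19,"sgs":37},"g":{"c":{"eu":2,"mkx":23,"n":61,"s":85},"l":75,"sk":{"b":22,"e":60,"h":26,"xfg":6}},"zf":99}
After op 21 (add /g/c/v 14): {"fq":{"mfm":19,"sgs":37},"g":{"c":{"eu":2,"mkx":23,"n":61,"s":85,"v":14},"l":75,"sk":{"b":22,"e":60,"h":26,"xfg":6}},"zf":99}
After op 22 (replace /g/c/mkx 35): {"fq":{"mfm":19,"sgs":37},"g":{"c":{"eu":2,"mkx":35,"n":61,"s":85,"v":14},"l":75,"sk":{"b":22,"e":60,"h":26,"xfg":6}},"zf":99}
After op 23 (replace /g/sk 49): {"fq":{"mfm":19,"sgs":37},"g":{"c":{"eu":2,"mkx":35,"n":61,"s":85,"v":14},"l":75,"sk":49},"zf":99}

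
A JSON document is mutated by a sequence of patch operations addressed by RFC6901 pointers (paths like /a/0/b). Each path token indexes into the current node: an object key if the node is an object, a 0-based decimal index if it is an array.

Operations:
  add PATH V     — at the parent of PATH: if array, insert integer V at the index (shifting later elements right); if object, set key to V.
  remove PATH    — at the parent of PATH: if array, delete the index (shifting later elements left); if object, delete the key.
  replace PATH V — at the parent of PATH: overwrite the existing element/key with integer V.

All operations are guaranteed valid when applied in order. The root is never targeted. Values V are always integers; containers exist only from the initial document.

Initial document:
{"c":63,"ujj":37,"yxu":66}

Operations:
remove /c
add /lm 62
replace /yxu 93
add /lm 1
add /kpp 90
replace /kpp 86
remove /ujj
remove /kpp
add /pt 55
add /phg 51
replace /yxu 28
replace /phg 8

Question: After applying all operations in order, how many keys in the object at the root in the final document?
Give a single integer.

After op 1 (remove /c): {"ujj":37,"yxu":66}
After op 2 (add /lm 62): {"lm":62,"ujj":37,"yxu":66}
After op 3 (replace /yxu 93): {"lm":62,"ujj":37,"yxu":93}
After op 4 (add /lm 1): {"lm":1,"ujj":37,"yxu":93}
After op 5 (add /kpp 90): {"kpp":90,"lm":1,"ujj":37,"yxu":93}
After op 6 (replace /kpp 86): {"kpp":86,"lm":1,"ujj":37,"yxu":93}
After op 7 (remove /ujj): {"kpp":86,"lm":1,"yxu":93}
After op 8 (remove /kpp): {"lm":1,"yxu":93}
After op 9 (add /pt 55): {"lm":1,"pt":55,"yxu":93}
After op 10 (add /phg 51): {"lm":1,"phg":51,"pt":55,"yxu":93}
After op 11 (replace /yxu 28): {"lm":1,"phg":51,"pt":55,"yxu":28}
After op 12 (replace /phg 8): {"lm":1,"phg":8,"pt":55,"yxu":28}
Size at the root: 4

Answer: 4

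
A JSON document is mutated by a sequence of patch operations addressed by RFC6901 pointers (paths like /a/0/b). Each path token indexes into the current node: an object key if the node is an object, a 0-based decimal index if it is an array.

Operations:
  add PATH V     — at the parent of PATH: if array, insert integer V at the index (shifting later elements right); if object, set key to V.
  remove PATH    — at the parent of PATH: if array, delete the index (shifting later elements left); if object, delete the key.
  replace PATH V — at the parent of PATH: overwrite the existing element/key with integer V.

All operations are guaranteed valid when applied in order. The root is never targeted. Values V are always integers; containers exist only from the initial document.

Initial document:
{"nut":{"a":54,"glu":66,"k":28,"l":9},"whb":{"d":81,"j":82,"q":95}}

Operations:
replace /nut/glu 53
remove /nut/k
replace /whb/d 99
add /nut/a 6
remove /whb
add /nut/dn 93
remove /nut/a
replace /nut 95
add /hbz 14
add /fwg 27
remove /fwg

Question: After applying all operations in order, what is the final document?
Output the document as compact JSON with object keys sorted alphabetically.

Answer: {"hbz":14,"nut":95}

Derivation:
After op 1 (replace /nut/glu 53): {"nut":{"a":54,"glu":53,"k":28,"l":9},"whb":{"d":81,"j":82,"q":95}}
After op 2 (remove /nut/k): {"nut":{"a":54,"glu":53,"l":9},"whb":{"d":81,"j":82,"q":95}}
After op 3 (replace /whb/d 99): {"nut":{"a":54,"glu":53,"l":9},"whb":{"d":99,"j":82,"q":95}}
After op 4 (add /nut/a 6): {"nut":{"a":6,"glu":53,"l":9},"whb":{"d":99,"j":82,"q":95}}
After op 5 (remove /whb): {"nut":{"a":6,"glu":53,"l":9}}
After op 6 (add /nut/dn 93): {"nut":{"a":6,"dn":93,"glu":53,"l":9}}
After op 7 (remove /nut/a): {"nut":{"dn":93,"glu":53,"l":9}}
After op 8 (replace /nut 95): {"nut":95}
After op 9 (add /hbz 14): {"hbz":14,"nut":95}
After op 10 (add /fwg 27): {"fwg":27,"hbz":14,"nut":95}
After op 11 (remove /fwg): {"hbz":14,"nut":95}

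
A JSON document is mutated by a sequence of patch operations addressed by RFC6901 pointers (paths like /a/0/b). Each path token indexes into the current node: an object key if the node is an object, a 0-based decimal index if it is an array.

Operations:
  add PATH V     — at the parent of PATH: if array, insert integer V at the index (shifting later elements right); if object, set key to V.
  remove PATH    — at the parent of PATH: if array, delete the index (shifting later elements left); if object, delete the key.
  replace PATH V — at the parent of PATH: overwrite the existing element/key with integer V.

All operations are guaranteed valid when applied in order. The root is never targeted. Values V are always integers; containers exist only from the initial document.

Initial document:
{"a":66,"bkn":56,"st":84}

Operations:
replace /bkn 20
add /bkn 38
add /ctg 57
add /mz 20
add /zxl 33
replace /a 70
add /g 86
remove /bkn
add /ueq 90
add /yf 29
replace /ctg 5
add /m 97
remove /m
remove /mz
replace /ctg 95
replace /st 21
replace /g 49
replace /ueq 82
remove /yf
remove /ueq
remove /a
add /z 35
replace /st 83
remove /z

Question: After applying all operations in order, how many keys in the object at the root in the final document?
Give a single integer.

After op 1 (replace /bkn 20): {"a":66,"bkn":20,"st":84}
After op 2 (add /bkn 38): {"a":66,"bkn":38,"st":84}
After op 3 (add /ctg 57): {"a":66,"bkn":38,"ctg":57,"st":84}
After op 4 (add /mz 20): {"a":66,"bkn":38,"ctg":57,"mz":20,"st":84}
After op 5 (add /zxl 33): {"a":66,"bkn":38,"ctg":57,"mz":20,"st":84,"zxl":33}
After op 6 (replace /a 70): {"a":70,"bkn":38,"ctg":57,"mz":20,"st":84,"zxl":33}
After op 7 (add /g 86): {"a":70,"bkn":38,"ctg":57,"g":86,"mz":20,"st":84,"zxl":33}
After op 8 (remove /bkn): {"a":70,"ctg":57,"g":86,"mz":20,"st":84,"zxl":33}
After op 9 (add /ueq 90): {"a":70,"ctg":57,"g":86,"mz":20,"st":84,"ueq":90,"zxl":33}
After op 10 (add /yf 29): {"a":70,"ctg":57,"g":86,"mz":20,"st":84,"ueq":90,"yf":29,"zxl":33}
After op 11 (replace /ctg 5): {"a":70,"ctg":5,"g":86,"mz":20,"st":84,"ueq":90,"yf":29,"zxl":33}
After op 12 (add /m 97): {"a":70,"ctg":5,"g":86,"m":97,"mz":20,"st":84,"ueq":90,"yf":29,"zxl":33}
After op 13 (remove /m): {"a":70,"ctg":5,"g":86,"mz":20,"st":84,"ueq":90,"yf":29,"zxl":33}
After op 14 (remove /mz): {"a":70,"ctg":5,"g":86,"st":84,"ueq":90,"yf":29,"zxl":33}
After op 15 (replace /ctg 95): {"a":70,"ctg":95,"g":86,"st":84,"ueq":90,"yf":29,"zxl":33}
After op 16 (replace /st 21): {"a":70,"ctg":95,"g":86,"st":21,"ueq":90,"yf":29,"zxl":33}
After op 17 (replace /g 49): {"a":70,"ctg":95,"g":49,"st":21,"ueq":90,"yf":29,"zxl":33}
After op 18 (replace /ueq 82): {"a":70,"ctg":95,"g":49,"st":21,"ueq":82,"yf":29,"zxl":33}
After op 19 (remove /yf): {"a":70,"ctg":95,"g":49,"st":21,"ueq":82,"zxl":33}
After op 20 (remove /ueq): {"a":70,"ctg":95,"g":49,"st":21,"zxl":33}
After op 21 (remove /a): {"ctg":95,"g":49,"st":21,"zxl":33}
After op 22 (add /z 35): {"ctg":95,"g":49,"st":21,"z":35,"zxl":33}
After op 23 (replace /st 83): {"ctg":95,"g":49,"st":83,"z":35,"zxl":33}
After op 24 (remove /z): {"ctg":95,"g":49,"st":83,"zxl":33}
Size at the root: 4

Answer: 4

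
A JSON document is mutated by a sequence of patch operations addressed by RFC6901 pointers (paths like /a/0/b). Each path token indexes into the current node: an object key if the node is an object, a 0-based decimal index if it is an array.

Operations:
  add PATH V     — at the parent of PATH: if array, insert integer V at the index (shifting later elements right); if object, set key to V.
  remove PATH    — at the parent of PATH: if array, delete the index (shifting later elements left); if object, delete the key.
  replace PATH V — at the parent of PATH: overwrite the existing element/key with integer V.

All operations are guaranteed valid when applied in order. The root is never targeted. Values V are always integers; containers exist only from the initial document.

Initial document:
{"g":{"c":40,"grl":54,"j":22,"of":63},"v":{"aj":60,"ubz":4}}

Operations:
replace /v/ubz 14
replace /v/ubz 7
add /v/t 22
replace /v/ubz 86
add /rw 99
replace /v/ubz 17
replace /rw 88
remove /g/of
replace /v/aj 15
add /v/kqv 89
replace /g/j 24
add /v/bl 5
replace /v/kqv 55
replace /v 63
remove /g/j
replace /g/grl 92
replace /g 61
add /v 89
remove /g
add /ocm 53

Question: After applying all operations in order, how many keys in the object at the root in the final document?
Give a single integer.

After op 1 (replace /v/ubz 14): {"g":{"c":40,"grl":54,"j":22,"of":63},"v":{"aj":60,"ubz":14}}
After op 2 (replace /v/ubz 7): {"g":{"c":40,"grl":54,"j":22,"of":63},"v":{"aj":60,"ubz":7}}
After op 3 (add /v/t 22): {"g":{"c":40,"grl":54,"j":22,"of":63},"v":{"aj":60,"t":22,"ubz":7}}
After op 4 (replace /v/ubz 86): {"g":{"c":40,"grl":54,"j":22,"of":63},"v":{"aj":60,"t":22,"ubz":86}}
After op 5 (add /rw 99): {"g":{"c":40,"grl":54,"j":22,"of":63},"rw":99,"v":{"aj":60,"t":22,"ubz":86}}
After op 6 (replace /v/ubz 17): {"g":{"c":40,"grl":54,"j":22,"of":63},"rw":99,"v":{"aj":60,"t":22,"ubz":17}}
After op 7 (replace /rw 88): {"g":{"c":40,"grl":54,"j":22,"of":63},"rw":88,"v":{"aj":60,"t":22,"ubz":17}}
After op 8 (remove /g/of): {"g":{"c":40,"grl":54,"j":22},"rw":88,"v":{"aj":60,"t":22,"ubz":17}}
After op 9 (replace /v/aj 15): {"g":{"c":40,"grl":54,"j":22},"rw":88,"v":{"aj":15,"t":22,"ubz":17}}
After op 10 (add /v/kqv 89): {"g":{"c":40,"grl":54,"j":22},"rw":88,"v":{"aj":15,"kqv":89,"t":22,"ubz":17}}
After op 11 (replace /g/j 24): {"g":{"c":40,"grl":54,"j":24},"rw":88,"v":{"aj":15,"kqv":89,"t":22,"ubz":17}}
After op 12 (add /v/bl 5): {"g":{"c":40,"grl":54,"j":24},"rw":88,"v":{"aj":15,"bl":5,"kqv":89,"t":22,"ubz":17}}
After op 13 (replace /v/kqv 55): {"g":{"c":40,"grl":54,"j":24},"rw":88,"v":{"aj":15,"bl":5,"kqv":55,"t":22,"ubz":17}}
After op 14 (replace /v 63): {"g":{"c":40,"grl":54,"j":24},"rw":88,"v":63}
After op 15 (remove /g/j): {"g":{"c":40,"grl":54},"rw":88,"v":63}
After op 16 (replace /g/grl 92): {"g":{"c":40,"grl":92},"rw":88,"v":63}
After op 17 (replace /g 61): {"g":61,"rw":88,"v":63}
After op 18 (add /v 89): {"g":61,"rw":88,"v":89}
After op 19 (remove /g): {"rw":88,"v":89}
After op 20 (add /ocm 53): {"ocm":53,"rw":88,"v":89}
Size at the root: 3

Answer: 3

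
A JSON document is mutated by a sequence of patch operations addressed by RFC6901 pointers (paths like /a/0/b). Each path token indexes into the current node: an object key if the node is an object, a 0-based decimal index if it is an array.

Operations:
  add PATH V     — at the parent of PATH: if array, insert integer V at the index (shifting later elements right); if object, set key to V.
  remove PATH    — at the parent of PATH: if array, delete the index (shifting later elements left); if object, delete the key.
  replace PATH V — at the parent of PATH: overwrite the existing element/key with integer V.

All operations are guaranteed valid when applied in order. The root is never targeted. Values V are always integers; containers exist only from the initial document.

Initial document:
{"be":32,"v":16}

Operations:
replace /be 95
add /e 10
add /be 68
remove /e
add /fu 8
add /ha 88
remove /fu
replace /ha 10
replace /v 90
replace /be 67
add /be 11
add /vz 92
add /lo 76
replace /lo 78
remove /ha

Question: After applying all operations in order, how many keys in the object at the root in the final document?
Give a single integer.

After op 1 (replace /be 95): {"be":95,"v":16}
After op 2 (add /e 10): {"be":95,"e":10,"v":16}
After op 3 (add /be 68): {"be":68,"e":10,"v":16}
After op 4 (remove /e): {"be":68,"v":16}
After op 5 (add /fu 8): {"be":68,"fu":8,"v":16}
After op 6 (add /ha 88): {"be":68,"fu":8,"ha":88,"v":16}
After op 7 (remove /fu): {"be":68,"ha":88,"v":16}
After op 8 (replace /ha 10): {"be":68,"ha":10,"v":16}
After op 9 (replace /v 90): {"be":68,"ha":10,"v":90}
After op 10 (replace /be 67): {"be":67,"ha":10,"v":90}
After op 11 (add /be 11): {"be":11,"ha":10,"v":90}
After op 12 (add /vz 92): {"be":11,"ha":10,"v":90,"vz":92}
After op 13 (add /lo 76): {"be":11,"ha":10,"lo":76,"v":90,"vz":92}
After op 14 (replace /lo 78): {"be":11,"ha":10,"lo":78,"v":90,"vz":92}
After op 15 (remove /ha): {"be":11,"lo":78,"v":90,"vz":92}
Size at the root: 4

Answer: 4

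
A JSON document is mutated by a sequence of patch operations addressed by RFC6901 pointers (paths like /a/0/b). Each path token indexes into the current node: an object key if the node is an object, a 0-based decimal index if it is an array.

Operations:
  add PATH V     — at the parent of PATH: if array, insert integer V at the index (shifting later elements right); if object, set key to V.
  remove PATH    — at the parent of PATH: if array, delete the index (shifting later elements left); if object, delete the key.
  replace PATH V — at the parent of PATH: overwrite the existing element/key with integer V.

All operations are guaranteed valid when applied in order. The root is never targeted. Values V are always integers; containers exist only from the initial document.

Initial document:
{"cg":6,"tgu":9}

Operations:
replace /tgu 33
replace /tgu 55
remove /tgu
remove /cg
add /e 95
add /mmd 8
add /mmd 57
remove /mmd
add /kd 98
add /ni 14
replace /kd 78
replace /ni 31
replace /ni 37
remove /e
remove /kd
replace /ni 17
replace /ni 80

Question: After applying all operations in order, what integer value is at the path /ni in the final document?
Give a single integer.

After op 1 (replace /tgu 33): {"cg":6,"tgu":33}
After op 2 (replace /tgu 55): {"cg":6,"tgu":55}
After op 3 (remove /tgu): {"cg":6}
After op 4 (remove /cg): {}
After op 5 (add /e 95): {"e":95}
After op 6 (add /mmd 8): {"e":95,"mmd":8}
After op 7 (add /mmd 57): {"e":95,"mmd":57}
After op 8 (remove /mmd): {"e":95}
After op 9 (add /kd 98): {"e":95,"kd":98}
After op 10 (add /ni 14): {"e":95,"kd":98,"ni":14}
After op 11 (replace /kd 78): {"e":95,"kd":78,"ni":14}
After op 12 (replace /ni 31): {"e":95,"kd":78,"ni":31}
After op 13 (replace /ni 37): {"e":95,"kd":78,"ni":37}
After op 14 (remove /e): {"kd":78,"ni":37}
After op 15 (remove /kd): {"ni":37}
After op 16 (replace /ni 17): {"ni":17}
After op 17 (replace /ni 80): {"ni":80}
Value at /ni: 80

Answer: 80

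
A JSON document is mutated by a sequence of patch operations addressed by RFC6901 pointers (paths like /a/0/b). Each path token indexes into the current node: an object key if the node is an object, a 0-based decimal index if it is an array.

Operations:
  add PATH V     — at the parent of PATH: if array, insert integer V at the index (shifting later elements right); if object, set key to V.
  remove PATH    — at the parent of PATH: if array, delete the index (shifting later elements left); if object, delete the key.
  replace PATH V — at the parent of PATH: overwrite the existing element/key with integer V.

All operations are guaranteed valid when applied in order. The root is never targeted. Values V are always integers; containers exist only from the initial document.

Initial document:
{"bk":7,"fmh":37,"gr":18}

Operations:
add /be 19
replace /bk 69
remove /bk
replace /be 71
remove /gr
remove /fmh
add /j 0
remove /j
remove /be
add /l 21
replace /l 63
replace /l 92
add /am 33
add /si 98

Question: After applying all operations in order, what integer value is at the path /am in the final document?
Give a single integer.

After op 1 (add /be 19): {"be":19,"bk":7,"fmh":37,"gr":18}
After op 2 (replace /bk 69): {"be":19,"bk":69,"fmh":37,"gr":18}
After op 3 (remove /bk): {"be":19,"fmh":37,"gr":18}
After op 4 (replace /be 71): {"be":71,"fmh":37,"gr":18}
After op 5 (remove /gr): {"be":71,"fmh":37}
After op 6 (remove /fmh): {"be":71}
After op 7 (add /j 0): {"be":71,"j":0}
After op 8 (remove /j): {"be":71}
After op 9 (remove /be): {}
After op 10 (add /l 21): {"l":21}
After op 11 (replace /l 63): {"l":63}
After op 12 (replace /l 92): {"l":92}
After op 13 (add /am 33): {"am":33,"l":92}
After op 14 (add /si 98): {"am":33,"l":92,"si":98}
Value at /am: 33

Answer: 33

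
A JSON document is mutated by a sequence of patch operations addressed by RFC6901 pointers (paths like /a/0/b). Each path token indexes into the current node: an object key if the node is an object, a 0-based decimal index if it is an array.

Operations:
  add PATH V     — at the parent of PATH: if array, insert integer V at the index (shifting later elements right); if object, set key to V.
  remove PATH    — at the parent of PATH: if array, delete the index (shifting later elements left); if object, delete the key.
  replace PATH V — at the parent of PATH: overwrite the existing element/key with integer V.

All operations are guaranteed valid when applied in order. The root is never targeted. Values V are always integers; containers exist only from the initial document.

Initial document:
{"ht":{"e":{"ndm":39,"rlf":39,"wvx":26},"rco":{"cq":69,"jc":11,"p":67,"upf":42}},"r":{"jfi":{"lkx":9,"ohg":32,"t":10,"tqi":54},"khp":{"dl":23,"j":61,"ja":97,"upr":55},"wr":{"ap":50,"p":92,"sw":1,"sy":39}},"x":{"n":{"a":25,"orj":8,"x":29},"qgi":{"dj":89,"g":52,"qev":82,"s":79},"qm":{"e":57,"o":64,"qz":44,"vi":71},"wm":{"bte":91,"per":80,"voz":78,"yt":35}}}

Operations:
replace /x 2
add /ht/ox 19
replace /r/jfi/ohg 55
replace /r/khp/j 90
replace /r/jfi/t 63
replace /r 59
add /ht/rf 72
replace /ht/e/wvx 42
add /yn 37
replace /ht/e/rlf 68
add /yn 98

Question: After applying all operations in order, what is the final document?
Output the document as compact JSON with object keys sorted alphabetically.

After op 1 (replace /x 2): {"ht":{"e":{"ndm":39,"rlf":39,"wvx":26},"rco":{"cq":69,"jc":11,"p":67,"upf":42}},"r":{"jfi":{"lkx":9,"ohg":32,"t":10,"tqi":54},"khp":{"dl":23,"j":61,"ja":97,"upr":55},"wr":{"ap":50,"p":92,"sw":1,"sy":39}},"x":2}
After op 2 (add /ht/ox 19): {"ht":{"e":{"ndm":39,"rlf":39,"wvx":26},"ox":19,"rco":{"cq":69,"jc":11,"p":67,"upf":42}},"r":{"jfi":{"lkx":9,"ohg":32,"t":10,"tqi":54},"khp":{"dl":23,"j":61,"ja":97,"upr":55},"wr":{"ap":50,"p":92,"sw":1,"sy":39}},"x":2}
After op 3 (replace /r/jfi/ohg 55): {"ht":{"e":{"ndm":39,"rlf":39,"wvx":26},"ox":19,"rco":{"cq":69,"jc":11,"p":67,"upf":42}},"r":{"jfi":{"lkx":9,"ohg":55,"t":10,"tqi":54},"khp":{"dl":23,"j":61,"ja":97,"upr":55},"wr":{"ap":50,"p":92,"sw":1,"sy":39}},"x":2}
After op 4 (replace /r/khp/j 90): {"ht":{"e":{"ndm":39,"rlf":39,"wvx":26},"ox":19,"rco":{"cq":69,"jc":11,"p":67,"upf":42}},"r":{"jfi":{"lkx":9,"ohg":55,"t":10,"tqi":54},"khp":{"dl":23,"j":90,"ja":97,"upr":55},"wr":{"ap":50,"p":92,"sw":1,"sy":39}},"x":2}
After op 5 (replace /r/jfi/t 63): {"ht":{"e":{"ndm":39,"rlf":39,"wvx":26},"ox":19,"rco":{"cq":69,"jc":11,"p":67,"upf":42}},"r":{"jfi":{"lkx":9,"ohg":55,"t":63,"tqi":54},"khp":{"dl":23,"j":90,"ja":97,"upr":55},"wr":{"ap":50,"p":92,"sw":1,"sy":39}},"x":2}
After op 6 (replace /r 59): {"ht":{"e":{"ndm":39,"rlf":39,"wvx":26},"ox":19,"rco":{"cq":69,"jc":11,"p":67,"upf":42}},"r":59,"x":2}
After op 7 (add /ht/rf 72): {"ht":{"e":{"ndm":39,"rlf":39,"wvx":26},"ox":19,"rco":{"cq":69,"jc":11,"p":67,"upf":42},"rf":72},"r":59,"x":2}
After op 8 (replace /ht/e/wvx 42): {"ht":{"e":{"ndm":39,"rlf":39,"wvx":42},"ox":19,"rco":{"cq":69,"jc":11,"p":67,"upf":42},"rf":72},"r":59,"x":2}
After op 9 (add /yn 37): {"ht":{"e":{"ndm":39,"rlf":39,"wvx":42},"ox":19,"rco":{"cq":69,"jc":11,"p":67,"upf":42},"rf":72},"r":59,"x":2,"yn":37}
After op 10 (replace /ht/e/rlf 68): {"ht":{"e":{"ndm":39,"rlf":68,"wvx":42},"ox":19,"rco":{"cq":69,"jc":11,"p":67,"upf":42},"rf":72},"r":59,"x":2,"yn":37}
After op 11 (add /yn 98): {"ht":{"e":{"ndm":39,"rlf":68,"wvx":42},"ox":19,"rco":{"cq":69,"jc":11,"p":67,"upf":42},"rf":72},"r":59,"x":2,"yn":98}

Answer: {"ht":{"e":{"ndm":39,"rlf":68,"wvx":42},"ox":19,"rco":{"cq":69,"jc":11,"p":67,"upf":42},"rf":72},"r":59,"x":2,"yn":98}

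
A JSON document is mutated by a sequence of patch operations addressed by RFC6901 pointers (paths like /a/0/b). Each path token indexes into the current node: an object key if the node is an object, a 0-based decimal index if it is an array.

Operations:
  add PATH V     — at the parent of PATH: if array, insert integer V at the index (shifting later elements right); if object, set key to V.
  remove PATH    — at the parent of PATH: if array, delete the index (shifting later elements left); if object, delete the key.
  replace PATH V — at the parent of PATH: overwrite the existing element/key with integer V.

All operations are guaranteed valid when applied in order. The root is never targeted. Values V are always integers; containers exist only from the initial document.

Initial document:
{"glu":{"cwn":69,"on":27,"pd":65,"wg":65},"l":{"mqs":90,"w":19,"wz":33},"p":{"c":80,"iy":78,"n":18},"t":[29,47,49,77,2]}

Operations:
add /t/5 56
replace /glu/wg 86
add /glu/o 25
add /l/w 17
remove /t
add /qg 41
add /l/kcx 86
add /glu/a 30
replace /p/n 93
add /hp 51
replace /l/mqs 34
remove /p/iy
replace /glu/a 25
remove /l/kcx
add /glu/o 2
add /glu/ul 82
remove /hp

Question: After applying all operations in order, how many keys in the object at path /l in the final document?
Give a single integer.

After op 1 (add /t/5 56): {"glu":{"cwn":69,"on":27,"pd":65,"wg":65},"l":{"mqs":90,"w":19,"wz":33},"p":{"c":80,"iy":78,"n":18},"t":[29,47,49,77,2,56]}
After op 2 (replace /glu/wg 86): {"glu":{"cwn":69,"on":27,"pd":65,"wg":86},"l":{"mqs":90,"w":19,"wz":33},"p":{"c":80,"iy":78,"n":18},"t":[29,47,49,77,2,56]}
After op 3 (add /glu/o 25): {"glu":{"cwn":69,"o":25,"on":27,"pd":65,"wg":86},"l":{"mqs":90,"w":19,"wz":33},"p":{"c":80,"iy":78,"n":18},"t":[29,47,49,77,2,56]}
After op 4 (add /l/w 17): {"glu":{"cwn":69,"o":25,"on":27,"pd":65,"wg":86},"l":{"mqs":90,"w":17,"wz":33},"p":{"c":80,"iy":78,"n":18},"t":[29,47,49,77,2,56]}
After op 5 (remove /t): {"glu":{"cwn":69,"o":25,"on":27,"pd":65,"wg":86},"l":{"mqs":90,"w":17,"wz":33},"p":{"c":80,"iy":78,"n":18}}
After op 6 (add /qg 41): {"glu":{"cwn":69,"o":25,"on":27,"pd":65,"wg":86},"l":{"mqs":90,"w":17,"wz":33},"p":{"c":80,"iy":78,"n":18},"qg":41}
After op 7 (add /l/kcx 86): {"glu":{"cwn":69,"o":25,"on":27,"pd":65,"wg":86},"l":{"kcx":86,"mqs":90,"w":17,"wz":33},"p":{"c":80,"iy":78,"n":18},"qg":41}
After op 8 (add /glu/a 30): {"glu":{"a":30,"cwn":69,"o":25,"on":27,"pd":65,"wg":86},"l":{"kcx":86,"mqs":90,"w":17,"wz":33},"p":{"c":80,"iy":78,"n":18},"qg":41}
After op 9 (replace /p/n 93): {"glu":{"a":30,"cwn":69,"o":25,"on":27,"pd":65,"wg":86},"l":{"kcx":86,"mqs":90,"w":17,"wz":33},"p":{"c":80,"iy":78,"n":93},"qg":41}
After op 10 (add /hp 51): {"glu":{"a":30,"cwn":69,"o":25,"on":27,"pd":65,"wg":86},"hp":51,"l":{"kcx":86,"mqs":90,"w":17,"wz":33},"p":{"c":80,"iy":78,"n":93},"qg":41}
After op 11 (replace /l/mqs 34): {"glu":{"a":30,"cwn":69,"o":25,"on":27,"pd":65,"wg":86},"hp":51,"l":{"kcx":86,"mqs":34,"w":17,"wz":33},"p":{"c":80,"iy":78,"n":93},"qg":41}
After op 12 (remove /p/iy): {"glu":{"a":30,"cwn":69,"o":25,"on":27,"pd":65,"wg":86},"hp":51,"l":{"kcx":86,"mqs":34,"w":17,"wz":33},"p":{"c":80,"n":93},"qg":41}
After op 13 (replace /glu/a 25): {"glu":{"a":25,"cwn":69,"o":25,"on":27,"pd":65,"wg":86},"hp":51,"l":{"kcx":86,"mqs":34,"w":17,"wz":33},"p":{"c":80,"n":93},"qg":41}
After op 14 (remove /l/kcx): {"glu":{"a":25,"cwn":69,"o":25,"on":27,"pd":65,"wg":86},"hp":51,"l":{"mqs":34,"w":17,"wz":33},"p":{"c":80,"n":93},"qg":41}
After op 15 (add /glu/o 2): {"glu":{"a":25,"cwn":69,"o":2,"on":27,"pd":65,"wg":86},"hp":51,"l":{"mqs":34,"w":17,"wz":33},"p":{"c":80,"n":93},"qg":41}
After op 16 (add /glu/ul 82): {"glu":{"a":25,"cwn":69,"o":2,"on":27,"pd":65,"ul":82,"wg":86},"hp":51,"l":{"mqs":34,"w":17,"wz":33},"p":{"c":80,"n":93},"qg":41}
After op 17 (remove /hp): {"glu":{"a":25,"cwn":69,"o":2,"on":27,"pd":65,"ul":82,"wg":86},"l":{"mqs":34,"w":17,"wz":33},"p":{"c":80,"n":93},"qg":41}
Size at path /l: 3

Answer: 3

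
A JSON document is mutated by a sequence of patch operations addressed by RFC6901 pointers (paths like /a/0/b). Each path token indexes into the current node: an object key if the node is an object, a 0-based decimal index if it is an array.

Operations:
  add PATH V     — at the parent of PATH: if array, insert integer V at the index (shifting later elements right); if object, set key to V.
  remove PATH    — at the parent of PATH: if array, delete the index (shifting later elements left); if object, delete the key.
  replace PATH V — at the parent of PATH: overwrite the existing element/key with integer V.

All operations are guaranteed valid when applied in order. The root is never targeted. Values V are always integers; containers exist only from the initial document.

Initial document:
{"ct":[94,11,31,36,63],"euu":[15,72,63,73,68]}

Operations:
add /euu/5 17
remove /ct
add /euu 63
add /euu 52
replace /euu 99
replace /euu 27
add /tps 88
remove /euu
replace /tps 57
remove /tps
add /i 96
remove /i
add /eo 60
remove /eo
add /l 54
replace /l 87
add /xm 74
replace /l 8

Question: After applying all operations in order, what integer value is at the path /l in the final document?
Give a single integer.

After op 1 (add /euu/5 17): {"ct":[94,11,31,36,63],"euu":[15,72,63,73,68,17]}
After op 2 (remove /ct): {"euu":[15,72,63,73,68,17]}
After op 3 (add /euu 63): {"euu":63}
After op 4 (add /euu 52): {"euu":52}
After op 5 (replace /euu 99): {"euu":99}
After op 6 (replace /euu 27): {"euu":27}
After op 7 (add /tps 88): {"euu":27,"tps":88}
After op 8 (remove /euu): {"tps":88}
After op 9 (replace /tps 57): {"tps":57}
After op 10 (remove /tps): {}
After op 11 (add /i 96): {"i":96}
After op 12 (remove /i): {}
After op 13 (add /eo 60): {"eo":60}
After op 14 (remove /eo): {}
After op 15 (add /l 54): {"l":54}
After op 16 (replace /l 87): {"l":87}
After op 17 (add /xm 74): {"l":87,"xm":74}
After op 18 (replace /l 8): {"l":8,"xm":74}
Value at /l: 8

Answer: 8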